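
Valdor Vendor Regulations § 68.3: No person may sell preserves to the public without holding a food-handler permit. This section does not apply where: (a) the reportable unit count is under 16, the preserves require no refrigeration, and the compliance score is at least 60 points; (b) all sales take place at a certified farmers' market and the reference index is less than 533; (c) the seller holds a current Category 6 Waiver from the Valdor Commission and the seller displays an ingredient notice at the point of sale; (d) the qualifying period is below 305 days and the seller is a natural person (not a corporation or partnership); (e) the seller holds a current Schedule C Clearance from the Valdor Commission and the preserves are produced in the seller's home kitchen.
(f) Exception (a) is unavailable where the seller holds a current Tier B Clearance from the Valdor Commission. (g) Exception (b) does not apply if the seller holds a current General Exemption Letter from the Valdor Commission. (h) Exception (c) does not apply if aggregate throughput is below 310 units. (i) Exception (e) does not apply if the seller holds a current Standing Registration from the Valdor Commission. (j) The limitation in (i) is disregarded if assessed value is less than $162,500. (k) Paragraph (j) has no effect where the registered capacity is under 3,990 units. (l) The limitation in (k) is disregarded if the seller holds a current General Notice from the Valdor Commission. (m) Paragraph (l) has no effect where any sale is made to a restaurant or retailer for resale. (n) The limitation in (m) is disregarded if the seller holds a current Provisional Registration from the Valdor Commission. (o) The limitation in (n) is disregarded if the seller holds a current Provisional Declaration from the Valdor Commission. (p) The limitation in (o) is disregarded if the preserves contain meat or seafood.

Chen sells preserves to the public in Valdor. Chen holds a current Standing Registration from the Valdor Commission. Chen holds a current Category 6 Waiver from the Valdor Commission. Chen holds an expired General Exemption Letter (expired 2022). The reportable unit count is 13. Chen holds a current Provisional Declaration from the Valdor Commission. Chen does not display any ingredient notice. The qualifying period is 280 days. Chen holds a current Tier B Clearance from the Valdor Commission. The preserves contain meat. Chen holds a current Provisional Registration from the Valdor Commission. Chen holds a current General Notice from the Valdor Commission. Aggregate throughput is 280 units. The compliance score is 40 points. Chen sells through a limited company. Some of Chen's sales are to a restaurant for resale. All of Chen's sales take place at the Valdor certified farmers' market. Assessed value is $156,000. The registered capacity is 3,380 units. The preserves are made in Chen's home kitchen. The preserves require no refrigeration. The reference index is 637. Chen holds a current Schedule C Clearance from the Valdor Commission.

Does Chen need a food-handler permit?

Exception (a) requires that the compliance score is at least 60 points; but the compliance score is 40 points, short of 60 points, so (a) is unavailable.
Exception (b) fails — the reference index is 637, not less than 533.
Exception (c) does not apply: no ingredient notice is displayed.
Exception (d) requires that the seller is a natural person (not a corporation or partnership); but the seller operates through a limited company, so (d) is unavailable.
Exception (e)'s conditions are all satisfied: a current Schedule C Clearance is held; the preserves are home-kitchen produced. As to paragraphs (i)–(p): (i) is triggered (a current Standing Registration is held), but is displaced by (j): (j) operates against (i): assessed value is $156,000, less than the $162,500 limit. (k) operates (the registered capacity is 3,380 units, under the 3,990 units limit), but is itself disapplied by (l): (l) is engaged — a current General Notice is held. (m) would limit (l) — some sales are to a restaurant for resale — but (n) sets (m) aside: (n) operates against (m): a current Provisional Registration is held. (o) would limit (n) — a current Provisional Declaration is held — but (p) sets (o) aside: (p) is triggered — the preserves contain meat. So (e) applies.

No — exception (e) applies; Chen is not required to hold a food-handler permit.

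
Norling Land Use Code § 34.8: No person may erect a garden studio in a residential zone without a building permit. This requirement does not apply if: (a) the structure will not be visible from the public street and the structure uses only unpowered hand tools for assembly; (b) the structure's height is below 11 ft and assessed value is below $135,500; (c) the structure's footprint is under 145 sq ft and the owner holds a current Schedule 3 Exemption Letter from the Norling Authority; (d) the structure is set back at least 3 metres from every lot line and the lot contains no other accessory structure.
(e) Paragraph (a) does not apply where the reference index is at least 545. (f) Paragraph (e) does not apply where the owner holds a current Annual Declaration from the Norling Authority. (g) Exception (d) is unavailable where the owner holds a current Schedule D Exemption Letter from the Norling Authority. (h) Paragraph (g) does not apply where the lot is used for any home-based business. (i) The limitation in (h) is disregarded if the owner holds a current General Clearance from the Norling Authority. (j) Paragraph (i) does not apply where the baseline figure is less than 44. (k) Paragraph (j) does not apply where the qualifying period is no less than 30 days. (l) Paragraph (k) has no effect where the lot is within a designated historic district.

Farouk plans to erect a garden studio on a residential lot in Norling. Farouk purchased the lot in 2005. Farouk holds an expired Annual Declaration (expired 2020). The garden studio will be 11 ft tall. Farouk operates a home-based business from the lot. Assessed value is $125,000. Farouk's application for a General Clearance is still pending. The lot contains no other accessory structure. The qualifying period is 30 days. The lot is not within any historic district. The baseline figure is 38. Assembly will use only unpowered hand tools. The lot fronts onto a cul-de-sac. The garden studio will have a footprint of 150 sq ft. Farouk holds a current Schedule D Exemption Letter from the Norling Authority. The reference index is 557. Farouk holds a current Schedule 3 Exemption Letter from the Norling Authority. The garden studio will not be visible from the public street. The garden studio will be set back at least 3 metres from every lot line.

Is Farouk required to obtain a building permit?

No — exception (d) applies; Farouk does not need a building permit.

Exception (a)'s conditions are all satisfied: the structure will not be visible from the street; assembly uses only hand tools. But: (e) is triggered — the reference index is 557, meeting the 545 threshold. (f) does not operate here (the Annual Declaration is not current), so (e) stands. (a) is therefore removed.
Exception (b) does not apply: the structure's height is 11 ft, not below 11 ft.
Exception (c) does not apply: the structure's footprint is 150 sq ft, not under 145 sq ft.
Exception (d): the setback is at least 3 m on every side; the lot has no other accessory structure — every condition holds. Considering the limiting provisions: (g) would limit (d) — a current Schedule D Exemption Letter is held — but (h) sets (g) aside: (h) operates against (g): a home-based business operates on the lot. (i) is inapplicable (no current General Clearance is held), so (h) stands. So (d) applies.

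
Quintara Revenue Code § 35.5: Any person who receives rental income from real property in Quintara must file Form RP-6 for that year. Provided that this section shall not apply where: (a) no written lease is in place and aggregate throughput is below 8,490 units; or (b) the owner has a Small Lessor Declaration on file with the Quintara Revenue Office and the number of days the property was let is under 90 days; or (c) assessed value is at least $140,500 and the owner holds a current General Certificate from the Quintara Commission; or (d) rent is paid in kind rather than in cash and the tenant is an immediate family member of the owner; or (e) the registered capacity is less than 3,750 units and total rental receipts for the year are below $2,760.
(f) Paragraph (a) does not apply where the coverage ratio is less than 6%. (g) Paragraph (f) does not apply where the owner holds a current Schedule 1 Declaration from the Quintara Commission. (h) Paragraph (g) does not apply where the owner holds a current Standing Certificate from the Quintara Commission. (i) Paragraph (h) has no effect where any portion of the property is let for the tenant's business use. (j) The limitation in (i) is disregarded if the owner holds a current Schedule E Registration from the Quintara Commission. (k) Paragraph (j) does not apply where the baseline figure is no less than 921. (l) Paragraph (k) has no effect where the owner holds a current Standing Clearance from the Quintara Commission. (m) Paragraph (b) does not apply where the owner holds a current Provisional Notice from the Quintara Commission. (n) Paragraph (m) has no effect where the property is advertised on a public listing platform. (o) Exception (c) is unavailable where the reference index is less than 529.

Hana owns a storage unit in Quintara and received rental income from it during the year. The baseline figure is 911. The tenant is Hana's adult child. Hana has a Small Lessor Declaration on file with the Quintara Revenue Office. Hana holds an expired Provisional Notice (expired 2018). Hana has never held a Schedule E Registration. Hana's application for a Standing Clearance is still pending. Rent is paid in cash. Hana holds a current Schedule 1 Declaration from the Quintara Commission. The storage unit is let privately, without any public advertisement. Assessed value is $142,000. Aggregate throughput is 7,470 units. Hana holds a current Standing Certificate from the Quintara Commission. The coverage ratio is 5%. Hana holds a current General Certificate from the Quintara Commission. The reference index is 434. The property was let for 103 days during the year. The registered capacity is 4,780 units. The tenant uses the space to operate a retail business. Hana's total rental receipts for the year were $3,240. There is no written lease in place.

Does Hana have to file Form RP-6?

No — exception (a) applies; Hana is not required to file Form RP-6.

All of (a)'s requirements are met (there is no written lease; aggregate throughput is 7,470 units, below the 8,490 units limit). Applying paragraphs (f)–(l): (f) applies (the coverage ratio is 5%, less than the 6% limit), but is displaced by (g): (g) applies — a current Schedule 1 Declaration is held. (h) would limit (g) — a current Standing Certificate is held — but (i) sets (h) aside: (i) is engaged — the space is let for business use. (j), which would lift (i), is not triggered — there is no Schedule E Registration in force. (a) remains available.
Exception (b) fails — the number of days the property was let is 103 days, not under 90 days.
Exception (c): assessed value is $142,000, meeting the $140,500 threshold; a current General Certificate is held — every condition holds. Turning to paragraph (o): (o) operates against (c): the reference index is 434, less than the 529 limit. (c) is therefore removed.
Exception (d) does not apply: rent is paid in cash.
Exception (e) fails — the registered capacity is 4,780 units, not less than 3,750 units.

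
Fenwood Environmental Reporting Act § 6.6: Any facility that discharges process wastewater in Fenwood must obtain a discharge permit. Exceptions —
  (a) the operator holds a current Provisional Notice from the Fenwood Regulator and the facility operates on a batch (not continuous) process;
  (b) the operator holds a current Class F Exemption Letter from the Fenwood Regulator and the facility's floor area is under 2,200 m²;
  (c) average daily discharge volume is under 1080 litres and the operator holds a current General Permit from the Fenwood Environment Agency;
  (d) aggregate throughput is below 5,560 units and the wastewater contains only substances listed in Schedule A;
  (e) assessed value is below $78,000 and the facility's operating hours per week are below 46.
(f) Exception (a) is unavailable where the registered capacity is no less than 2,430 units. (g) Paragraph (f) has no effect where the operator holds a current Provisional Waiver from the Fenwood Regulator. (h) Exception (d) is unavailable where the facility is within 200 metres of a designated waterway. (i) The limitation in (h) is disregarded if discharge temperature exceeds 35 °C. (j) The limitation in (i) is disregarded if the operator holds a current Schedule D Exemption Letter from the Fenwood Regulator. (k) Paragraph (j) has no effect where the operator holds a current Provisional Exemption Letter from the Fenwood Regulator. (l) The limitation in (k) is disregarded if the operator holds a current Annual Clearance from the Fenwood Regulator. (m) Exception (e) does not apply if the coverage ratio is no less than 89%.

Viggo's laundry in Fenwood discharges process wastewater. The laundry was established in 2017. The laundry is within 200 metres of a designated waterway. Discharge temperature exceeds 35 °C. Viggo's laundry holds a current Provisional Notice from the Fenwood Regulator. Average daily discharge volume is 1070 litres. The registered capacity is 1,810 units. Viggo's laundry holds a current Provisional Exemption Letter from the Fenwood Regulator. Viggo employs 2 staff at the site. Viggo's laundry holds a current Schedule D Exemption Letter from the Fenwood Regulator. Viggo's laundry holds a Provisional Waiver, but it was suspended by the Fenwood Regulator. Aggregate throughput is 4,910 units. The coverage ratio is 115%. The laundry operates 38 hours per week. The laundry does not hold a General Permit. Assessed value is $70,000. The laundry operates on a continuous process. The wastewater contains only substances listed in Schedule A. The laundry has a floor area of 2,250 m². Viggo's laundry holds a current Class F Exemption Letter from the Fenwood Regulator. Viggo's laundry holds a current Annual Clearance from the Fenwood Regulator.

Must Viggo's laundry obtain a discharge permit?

Yes — Viggo's laundry must obtain a discharge permit.

Exception (a) requires that the facility operates on a batch (not continuous) process; but the facility operates on a continuous process, so (a) is unavailable.
Exception (b) does not apply: the facility's floor area is 2,250 m², not under 2,200 m².
Exception (c) requires that the operator holds a current General Permit from the Fenwood Environment Agency; but no General Permit is held, so (c) is unavailable.
Exception (d)'s conditions are all satisfied: aggregate throughput is 4,910 units, below the 5,560 units limit; the wastewater is Schedule-A-only. But: (h) is triggered — the laundry is within 200 m of a designated waterway. (i) would limit (h) — discharge temperature exceeds 35 °C — but (j) sets (i) aside: (j) operates against (i): a current Schedule D Exemption Letter is held. (k) is triggered (a current Provisional Exemption Letter is held), but is set aside by (l): (l) operates against (k): a current Annual Clearance is held. Exception (d) does not apply.
Exception (e): assessed value is $70,000, below the $78,000 limit; the facility's operating hours per week are 38, below the 46 limit — every condition holds. But: (m) operates — the coverage ratio is 115%, meeting the 89% threshold. Exception (e) does not apply.
No exception is made out. Viggo's laundry falls within the general rule.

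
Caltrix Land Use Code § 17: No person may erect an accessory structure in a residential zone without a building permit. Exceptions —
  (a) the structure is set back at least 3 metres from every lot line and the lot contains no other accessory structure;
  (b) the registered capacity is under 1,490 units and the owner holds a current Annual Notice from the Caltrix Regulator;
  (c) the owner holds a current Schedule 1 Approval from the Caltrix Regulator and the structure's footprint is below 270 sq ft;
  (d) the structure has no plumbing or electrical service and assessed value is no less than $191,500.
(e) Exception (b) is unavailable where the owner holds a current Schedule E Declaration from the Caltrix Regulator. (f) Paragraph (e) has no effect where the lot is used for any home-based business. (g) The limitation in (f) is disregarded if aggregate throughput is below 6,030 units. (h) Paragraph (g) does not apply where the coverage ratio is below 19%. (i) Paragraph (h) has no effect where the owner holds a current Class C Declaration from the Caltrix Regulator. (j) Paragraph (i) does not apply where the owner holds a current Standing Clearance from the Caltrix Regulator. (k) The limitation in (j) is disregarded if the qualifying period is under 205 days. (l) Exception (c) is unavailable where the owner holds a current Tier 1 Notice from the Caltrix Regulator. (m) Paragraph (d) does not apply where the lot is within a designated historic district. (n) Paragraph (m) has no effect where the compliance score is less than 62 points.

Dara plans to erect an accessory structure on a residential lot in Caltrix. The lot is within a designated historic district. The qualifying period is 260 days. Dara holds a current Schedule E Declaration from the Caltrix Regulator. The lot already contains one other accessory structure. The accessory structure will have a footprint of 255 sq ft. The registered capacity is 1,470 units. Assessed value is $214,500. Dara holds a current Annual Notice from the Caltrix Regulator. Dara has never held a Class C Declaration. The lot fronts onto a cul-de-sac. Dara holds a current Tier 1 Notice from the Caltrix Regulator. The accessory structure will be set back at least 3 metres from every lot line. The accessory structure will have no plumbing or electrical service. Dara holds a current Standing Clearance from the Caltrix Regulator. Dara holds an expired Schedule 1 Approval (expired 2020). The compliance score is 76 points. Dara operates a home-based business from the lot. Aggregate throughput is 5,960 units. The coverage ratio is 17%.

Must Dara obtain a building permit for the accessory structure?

Exception (a) requires that the lot contains no other accessory structure; but the lot already has another accessory structure, so (a) is unavailable.
All of (b)'s requirements are met (the registered capacity is 1,470 units, under the 1,490 units limit; a current Annual Notice is held). Applying paragraphs (e)–(k): (e) would limit (b) — a current Schedule E Declaration is held — but (f) sets (e) aside: (f) operates against (e): a home-based business operates on the lot. (g) is engaged (aggregate throughput is 5,960 units, below the 6,030 units limit), but yields to (h): (h) is engaged — the coverage ratio is 17%, below the 19% limit. (i) is not triggered (there is no Class C Declaration in force), so (h) stands. So (b) applies.
Exception (c) fails — the Schedule 1 Approval is not current.
Exception (d)'s conditions are all satisfied: there is no plumbing or electrical service; assessed value is $214,500, meeting the $191,500 threshold. However, paragraphs (m)–(n) must be considered: (m) operates against (d): the lot is in a historic district. (n), which would lift (m), is not engaged — the compliance score is 76 points, not less than 62 points. So (d) is unavailable.

No — exception (b) applies; Dara does not need a building permit.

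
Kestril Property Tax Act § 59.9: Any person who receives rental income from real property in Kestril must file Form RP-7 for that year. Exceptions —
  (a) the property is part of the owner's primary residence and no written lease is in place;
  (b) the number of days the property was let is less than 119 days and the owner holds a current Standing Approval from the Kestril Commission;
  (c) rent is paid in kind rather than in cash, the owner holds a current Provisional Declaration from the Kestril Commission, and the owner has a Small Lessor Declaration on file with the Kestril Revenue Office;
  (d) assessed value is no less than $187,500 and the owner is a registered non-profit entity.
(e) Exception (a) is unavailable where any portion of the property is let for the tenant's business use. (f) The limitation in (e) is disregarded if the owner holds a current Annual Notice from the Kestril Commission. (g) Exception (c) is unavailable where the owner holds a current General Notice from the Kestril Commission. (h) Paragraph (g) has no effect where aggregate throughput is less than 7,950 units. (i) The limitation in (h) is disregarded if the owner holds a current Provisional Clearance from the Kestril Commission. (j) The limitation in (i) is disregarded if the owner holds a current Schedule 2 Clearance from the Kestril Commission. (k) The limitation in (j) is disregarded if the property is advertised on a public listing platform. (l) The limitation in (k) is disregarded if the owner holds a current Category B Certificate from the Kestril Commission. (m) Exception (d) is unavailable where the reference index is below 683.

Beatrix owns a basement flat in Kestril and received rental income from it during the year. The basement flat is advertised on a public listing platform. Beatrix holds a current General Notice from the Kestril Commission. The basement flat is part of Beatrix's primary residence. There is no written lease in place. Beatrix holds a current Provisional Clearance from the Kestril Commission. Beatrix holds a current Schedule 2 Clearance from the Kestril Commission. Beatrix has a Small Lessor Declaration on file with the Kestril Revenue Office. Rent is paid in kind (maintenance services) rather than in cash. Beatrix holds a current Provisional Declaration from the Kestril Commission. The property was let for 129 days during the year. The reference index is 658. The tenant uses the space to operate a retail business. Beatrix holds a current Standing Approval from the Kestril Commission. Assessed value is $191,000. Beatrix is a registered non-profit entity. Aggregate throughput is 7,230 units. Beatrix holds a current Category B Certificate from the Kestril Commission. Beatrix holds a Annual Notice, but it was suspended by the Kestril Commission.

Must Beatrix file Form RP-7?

Exception (a)'s conditions are all satisfied: the basement flat is part of the primary residence; there is no written lease. However, paragraphs (e)–(f) must be considered: (e) operates — the space is let for business use. (f) is inapplicable (there is no Annual Notice in force), so (e) stands. So (a) is unavailable.
Exception (b) does not apply: the number of days the property was let is 129 days, not less than 119 days.
Exception (c) is satisfied on its face — rent is paid in kind; a current Provisional Declaration is held; a Small Lessor Declaration is on file. Applying paragraphs (g)–(l): (g) applies (a current General Notice is held), but is itself disapplied by (h): (h) operates against (g): aggregate throughput is 7,230 units, less than the 7,950 units limit. (i) would limit (h) — a current Provisional Clearance is held — but (j) sets (i) aside: (j) is engaged — a current Schedule 2 Clearance is held. (k) is engaged (the property is publicly advertised), but yields to (l): (l) operates against (k): a current Category B Certificate is held. So (c) applies.
Exception (d): assessed value is $191,000, meeting the $187,500 threshold; Beatrix is a registered non-profit — every condition holds. However, paragraph (m) must be considered: (m) operates against (d): the reference index is 658, below the 683 limit. Exception (d) does not apply.

No — exception (c) applies; Beatrix is not required to file Form RP-7.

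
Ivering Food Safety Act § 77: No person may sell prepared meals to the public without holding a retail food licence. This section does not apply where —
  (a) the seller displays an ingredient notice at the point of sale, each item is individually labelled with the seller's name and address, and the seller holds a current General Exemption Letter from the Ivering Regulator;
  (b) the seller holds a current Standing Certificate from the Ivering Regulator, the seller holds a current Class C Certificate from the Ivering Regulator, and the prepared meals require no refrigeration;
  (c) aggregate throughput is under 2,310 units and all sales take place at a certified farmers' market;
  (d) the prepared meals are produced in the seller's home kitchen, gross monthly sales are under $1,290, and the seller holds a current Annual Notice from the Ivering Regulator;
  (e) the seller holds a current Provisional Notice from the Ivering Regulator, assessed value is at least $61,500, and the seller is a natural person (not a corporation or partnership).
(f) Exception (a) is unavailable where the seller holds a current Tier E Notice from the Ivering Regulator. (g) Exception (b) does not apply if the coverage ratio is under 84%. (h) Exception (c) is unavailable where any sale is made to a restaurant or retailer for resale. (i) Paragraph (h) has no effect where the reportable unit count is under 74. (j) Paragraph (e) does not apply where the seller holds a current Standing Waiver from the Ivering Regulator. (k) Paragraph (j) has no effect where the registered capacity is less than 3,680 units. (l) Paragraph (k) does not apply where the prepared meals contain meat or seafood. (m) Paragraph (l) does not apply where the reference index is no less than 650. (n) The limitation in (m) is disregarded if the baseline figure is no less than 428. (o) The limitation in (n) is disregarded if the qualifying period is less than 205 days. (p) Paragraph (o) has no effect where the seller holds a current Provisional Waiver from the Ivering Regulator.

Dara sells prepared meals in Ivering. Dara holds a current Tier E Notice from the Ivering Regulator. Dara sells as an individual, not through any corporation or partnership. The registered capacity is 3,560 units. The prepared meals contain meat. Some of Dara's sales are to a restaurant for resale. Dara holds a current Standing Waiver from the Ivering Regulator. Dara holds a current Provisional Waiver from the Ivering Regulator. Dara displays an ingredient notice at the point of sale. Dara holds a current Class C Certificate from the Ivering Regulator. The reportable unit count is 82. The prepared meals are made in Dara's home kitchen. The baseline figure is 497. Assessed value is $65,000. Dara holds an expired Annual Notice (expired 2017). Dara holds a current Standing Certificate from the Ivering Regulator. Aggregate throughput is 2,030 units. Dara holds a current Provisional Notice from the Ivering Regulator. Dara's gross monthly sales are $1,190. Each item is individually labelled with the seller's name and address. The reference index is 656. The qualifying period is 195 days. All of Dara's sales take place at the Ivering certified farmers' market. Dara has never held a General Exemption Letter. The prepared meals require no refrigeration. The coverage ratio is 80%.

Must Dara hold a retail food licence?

Yes — Dara must hold a retail food licence.

Exception (a) fails — there is no General Exemption Letter in force.
All of (b)'s requirements are met (a current Standing Certificate is held; a current Class C Certificate is held; the prepared meals are shelf-stable). But applying paragraph (g): (g) operates against (b): the coverage ratio is 80%, under the 84% limit. (b) is therefore removed.
Exception (c) is satisfied on its face — aggregate throughput is 2,030 units, under the 2,310 units limit; all sales are at a certified farmers' market. However, paragraphs (h)–(i) must be considered: (h) applies — some sales are to a restaurant for resale. (i) does not operate here (the reportable unit count is 82, not under 74), so (h) stands. So (c) is unavailable.
Exception (d) does not apply: the Annual Notice is not current.
Exception (e)'s conditions are all satisfied: a current Provisional Notice is held; assessed value is $65,000, meeting the $61,500 threshold; the seller is a natural person. However, paragraphs (j)–(p) must be considered: (j) operates against (e): a current Standing Waiver is held. (k) would limit (j) — the registered capacity is 3,560 units, less than the 3,680 units limit — but (l) sets (k) aside: (l) is engaged — the prepared meals contain meat. (m) is triggered (the reference index is 656, meeting the 650 threshold), but is set aside by (n): (n) operates against (m): the baseline figure is 497, meeting the 428 threshold. (o) operates (the qualifying period is 195 days, less than the 205 days limit), but is displaced by (p): (p) operates against (o): a current Provisional Waiver is held. So (e) is unavailable.
No exception is made out. Dara falls within the general rule.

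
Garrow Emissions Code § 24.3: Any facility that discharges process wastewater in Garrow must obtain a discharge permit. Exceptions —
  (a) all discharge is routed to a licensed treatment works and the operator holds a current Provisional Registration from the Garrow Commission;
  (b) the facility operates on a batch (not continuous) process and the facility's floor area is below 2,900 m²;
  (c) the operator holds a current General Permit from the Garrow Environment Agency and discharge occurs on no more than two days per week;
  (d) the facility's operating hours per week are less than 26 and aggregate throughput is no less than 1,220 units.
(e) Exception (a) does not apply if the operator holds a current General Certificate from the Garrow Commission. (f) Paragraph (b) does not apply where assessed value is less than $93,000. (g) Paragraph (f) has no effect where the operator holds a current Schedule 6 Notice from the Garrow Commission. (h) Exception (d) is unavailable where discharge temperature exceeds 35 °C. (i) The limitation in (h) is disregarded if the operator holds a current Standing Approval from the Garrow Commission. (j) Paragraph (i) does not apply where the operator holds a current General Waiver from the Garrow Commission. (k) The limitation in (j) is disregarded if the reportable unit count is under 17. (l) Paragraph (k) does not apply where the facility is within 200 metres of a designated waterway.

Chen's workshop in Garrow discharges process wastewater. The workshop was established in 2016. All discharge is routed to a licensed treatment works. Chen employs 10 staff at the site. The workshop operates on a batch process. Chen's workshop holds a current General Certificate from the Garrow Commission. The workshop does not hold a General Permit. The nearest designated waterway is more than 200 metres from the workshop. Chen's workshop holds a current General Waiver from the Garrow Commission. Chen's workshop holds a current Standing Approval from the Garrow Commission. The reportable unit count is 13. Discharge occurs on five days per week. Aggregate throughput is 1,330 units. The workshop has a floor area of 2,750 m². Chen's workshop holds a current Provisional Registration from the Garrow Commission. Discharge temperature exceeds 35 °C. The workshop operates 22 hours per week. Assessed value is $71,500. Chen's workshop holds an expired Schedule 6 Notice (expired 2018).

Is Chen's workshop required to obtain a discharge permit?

Exception (a): discharge is routed to a licensed treatment works; a current Provisional Registration is held — every condition holds. But applying paragraph (e): (e) is engaged — a current General Certificate is held. So (a) is unavailable.
All of (b)'s requirements are met (the facility operates on a batch process; the facility's floor area is 2,750 m², below the 2,900 m² limit). But: (f) operates against (b): assessed value is $71,500, less than the $93,000 limit. (g) is not triggered (there is no Schedule 6 Notice in force), so (f) stands. Exception (b) does not apply.
Exception (c) fails — no General Permit is held.
All of (d)'s requirements are met (the facility's operating hours per week are 22, less than the 26 limit; aggregate throughput is 1,330 units, meeting the 1,220 units threshold). Applying paragraphs (h)–(l): (h) applies (discharge temperature exceeds 35 °C), but is set aside by (i): (i) is engaged — a current Standing Approval is held. (j) would limit (i) — a current General Waiver is held — but (k) sets (j) aside: (k) is engaged — the reportable unit count is 13, under the 17 limit. (l) is not engaged (the workshop is more than 200 m from any designated waterway), so (k) stands. So (d) applies.

No — exception (d) applies; Chen's workshop is not required to obtain a discharge permit.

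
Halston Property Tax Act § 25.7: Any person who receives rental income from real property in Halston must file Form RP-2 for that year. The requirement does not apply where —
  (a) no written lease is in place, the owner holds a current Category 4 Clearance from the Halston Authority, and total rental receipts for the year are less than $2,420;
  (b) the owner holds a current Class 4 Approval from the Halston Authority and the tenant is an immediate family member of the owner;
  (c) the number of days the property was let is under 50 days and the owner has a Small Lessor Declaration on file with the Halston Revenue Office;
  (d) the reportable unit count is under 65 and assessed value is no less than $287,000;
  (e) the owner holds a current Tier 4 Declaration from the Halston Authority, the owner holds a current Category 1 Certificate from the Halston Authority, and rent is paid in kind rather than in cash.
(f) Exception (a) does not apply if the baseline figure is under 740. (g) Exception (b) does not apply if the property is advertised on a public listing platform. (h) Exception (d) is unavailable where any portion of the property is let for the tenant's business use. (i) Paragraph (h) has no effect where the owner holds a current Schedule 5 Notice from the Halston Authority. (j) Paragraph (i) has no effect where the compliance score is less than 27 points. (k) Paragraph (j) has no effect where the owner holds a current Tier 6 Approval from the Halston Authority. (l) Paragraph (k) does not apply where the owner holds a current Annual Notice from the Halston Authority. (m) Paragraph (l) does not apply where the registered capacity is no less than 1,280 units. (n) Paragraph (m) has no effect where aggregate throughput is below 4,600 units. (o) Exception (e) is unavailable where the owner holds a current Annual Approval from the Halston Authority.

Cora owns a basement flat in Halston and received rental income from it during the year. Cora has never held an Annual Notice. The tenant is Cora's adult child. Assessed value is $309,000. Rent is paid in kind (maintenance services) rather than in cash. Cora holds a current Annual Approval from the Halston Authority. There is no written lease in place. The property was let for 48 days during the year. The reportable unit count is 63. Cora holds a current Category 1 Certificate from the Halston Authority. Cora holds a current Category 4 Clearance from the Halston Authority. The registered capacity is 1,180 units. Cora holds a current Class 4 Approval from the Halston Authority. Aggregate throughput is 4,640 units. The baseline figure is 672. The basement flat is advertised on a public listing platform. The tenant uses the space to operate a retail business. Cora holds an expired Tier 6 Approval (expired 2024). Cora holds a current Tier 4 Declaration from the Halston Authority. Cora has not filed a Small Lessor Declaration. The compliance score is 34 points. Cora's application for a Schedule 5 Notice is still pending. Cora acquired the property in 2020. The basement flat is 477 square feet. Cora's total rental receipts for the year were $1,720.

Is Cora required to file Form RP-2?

Exception (a) is satisfied on its face — there is no written lease; a current Category 4 Clearance is held; total rental receipts for the year are $1,720, less than the $2,420 limit. But: (f) operates against (a): the baseline figure is 672, under the 740 limit. So (a) is unavailable.
Exception (b)'s conditions are all satisfied: a current Class 4 Approval is held; the tenant is an immediate family member. But applying paragraph (g): (g) operates against (b): the property is publicly advertised. (b) is therefore removed.
Exception (c) fails — no Small Lessor Declaration is on file.
Exception (d): the reportable unit count is 63, under the 65 limit; assessed value is $309,000, meeting the $287,000 threshold — every condition holds. But applying paragraphs (h)–(n): (h) operates against (d): the space is let for business use. (i), which would lift (h), is inapplicable — no current Schedule 5 Notice is held. (d) is therefore removed.
Exception (e)'s conditions are all satisfied: a current Tier 4 Declaration is held; a current Category 1 Certificate is held; rent is paid in kind. However, paragraph (o) must be considered: (o) is engaged — a current Annual Approval is held. (e) is therefore removed.
No exception is made out. Cora falls within the general rule.

Yes — Cora must file Form RP-2.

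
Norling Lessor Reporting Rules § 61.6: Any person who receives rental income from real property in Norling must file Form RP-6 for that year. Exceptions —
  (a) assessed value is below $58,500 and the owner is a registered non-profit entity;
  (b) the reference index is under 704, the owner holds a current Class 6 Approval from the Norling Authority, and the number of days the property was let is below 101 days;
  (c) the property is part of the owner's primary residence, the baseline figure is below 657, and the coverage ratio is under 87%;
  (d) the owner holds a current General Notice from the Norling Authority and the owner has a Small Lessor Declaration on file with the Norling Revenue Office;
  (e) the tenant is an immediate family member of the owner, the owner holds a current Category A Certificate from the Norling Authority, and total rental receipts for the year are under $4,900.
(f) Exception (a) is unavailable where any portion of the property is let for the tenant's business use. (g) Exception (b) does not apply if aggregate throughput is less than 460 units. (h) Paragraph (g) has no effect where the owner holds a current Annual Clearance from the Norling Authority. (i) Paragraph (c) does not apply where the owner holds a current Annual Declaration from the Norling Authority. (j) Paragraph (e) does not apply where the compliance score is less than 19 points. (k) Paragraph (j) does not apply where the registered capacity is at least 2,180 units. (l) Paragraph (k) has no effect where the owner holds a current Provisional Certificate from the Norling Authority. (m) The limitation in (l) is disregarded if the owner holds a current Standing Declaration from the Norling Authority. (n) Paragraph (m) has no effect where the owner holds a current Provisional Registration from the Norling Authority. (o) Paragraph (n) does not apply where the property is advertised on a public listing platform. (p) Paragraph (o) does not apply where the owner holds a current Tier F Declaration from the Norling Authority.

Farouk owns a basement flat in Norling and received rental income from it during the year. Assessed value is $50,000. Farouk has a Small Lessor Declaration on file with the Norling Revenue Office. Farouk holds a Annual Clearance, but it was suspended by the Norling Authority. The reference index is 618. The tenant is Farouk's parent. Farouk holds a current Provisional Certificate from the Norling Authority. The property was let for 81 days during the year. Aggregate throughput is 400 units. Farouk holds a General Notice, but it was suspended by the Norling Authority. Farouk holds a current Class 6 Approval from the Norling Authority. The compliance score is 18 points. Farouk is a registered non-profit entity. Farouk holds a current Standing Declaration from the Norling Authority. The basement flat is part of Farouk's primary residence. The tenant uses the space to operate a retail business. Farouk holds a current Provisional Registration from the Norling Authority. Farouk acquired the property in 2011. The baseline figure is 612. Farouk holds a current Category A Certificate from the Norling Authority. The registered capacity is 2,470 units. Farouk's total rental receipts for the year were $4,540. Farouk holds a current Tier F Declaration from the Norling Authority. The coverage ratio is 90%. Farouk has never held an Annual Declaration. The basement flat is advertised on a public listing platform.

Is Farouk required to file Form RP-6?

Exception (a): assessed value is $50,000, below the $58,500 limit; Farouk is a registered non-profit — every condition holds. But applying paragraph (f): (f) is triggered — the space is let for business use. (a) is therefore removed.
Exception (b): the reference index is 618, under the 704 limit; a current Class 6 Approval is held; the number of days the property was let is 81 days, below the 101 days limit — every condition holds. However, paragraphs (g)–(h) must be considered: (g) operates against (b): aggregate throughput is 400 units, less than the 460 units limit. (h), which would lift (g), is not engaged — no current Annual Clearance is held. Exception (b) does not apply.
Exception (c) fails — the coverage ratio is 90%, not under 87%.
Exception (d) requires that the owner holds a current General Notice from the Norling Authority; but there is no General Notice in force, so (d) is unavailable.
All of (e)'s requirements are met (the tenant is an immediate family member; a current Category A Certificate is held; total rental receipts for the year are $4,540, under the $4,900 limit). Turning to paragraphs (j)–(p): (j) operates — the compliance score is 18 points, less than the 19 points limit. (k) applies (the registered capacity is 2,470 units, meeting the 2,180 units threshold), but is itself disapplied by (l): (l) operates against (k): a current Provisional Certificate is held. (m) operates (a current Standing Declaration is held), but is itself disapplied by (n): (n) is engaged — a current Provisional Registration is held. (o) would limit (n) — the property is publicly advertised — but (p) sets (o) aside: (p) is engaged — a current Tier F Declaration is held. So (e) is unavailable.
No exception applies. The general rule governs.

Yes — Farouk must file Form RP-6.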